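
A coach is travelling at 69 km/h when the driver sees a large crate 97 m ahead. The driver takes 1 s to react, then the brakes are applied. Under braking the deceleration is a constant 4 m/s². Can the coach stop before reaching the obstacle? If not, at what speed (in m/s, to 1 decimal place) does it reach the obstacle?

Yes — it stops about 31.9 m short of the obstacle, so it never reaches it

69 km/h ÷ 3.6 = 19.1667 m/s.
Reaction distance = 19.1667 × 1 = 19.167 m.
Braking distance = v²/(2a) = 367.362 / 8.000 = 45.920 m.
Total stopping distance = 19.167 + 45.920 = 65.087 m, vs 97 m available — it stops with 97 − 65.087 = 31.913 m to spare.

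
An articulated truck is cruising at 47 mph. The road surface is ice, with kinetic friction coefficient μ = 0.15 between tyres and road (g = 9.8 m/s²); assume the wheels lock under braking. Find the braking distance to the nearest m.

Braking distance ≈ 150 m

47 mph × 0.44704 = 21.0109 m/s.
a = μg = 0.15 × 9.8 = 1.470 m/s².
Braking distance = v²/(2a) = 21.0109² / (2 × 1.470) = 441.458 / 2.940 = 150.156 m.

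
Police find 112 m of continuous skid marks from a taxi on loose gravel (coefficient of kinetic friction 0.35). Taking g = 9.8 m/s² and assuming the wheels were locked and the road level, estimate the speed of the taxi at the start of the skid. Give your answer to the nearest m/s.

Deceleration a = μg = 0.35 × 9.8 = 3.430 m/s².
v = √(2a·d) = √(2 × 3.430 × 112) = √768.320 = 27.7186 m/s.

Initial speed ≈ 28 m/s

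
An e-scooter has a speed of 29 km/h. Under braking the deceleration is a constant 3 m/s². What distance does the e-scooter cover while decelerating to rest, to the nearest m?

29 km/h ÷ 3.6 = 8.0556 m/s.
Braking distance = v²/(2a) = 8.0556² / (2 × 3.000) = 64.893 / 6.000 = 10.816 m.

Braking distance ≈ 11 m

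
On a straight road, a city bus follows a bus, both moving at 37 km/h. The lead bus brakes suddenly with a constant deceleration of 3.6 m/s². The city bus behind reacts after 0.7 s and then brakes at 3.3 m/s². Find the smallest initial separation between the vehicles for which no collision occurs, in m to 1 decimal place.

37 km/h ÷ 3.6 = 10.2778 m/s.
Leader travels v²/(2a_L) = 105.633 / 7.200 = 14.671 m before stopping.
Follower covers v·t_r = 10.2778 × 0.7 = 7.194 m while reacting, then v²/(2a_F) = 105.633 / 6.600 = 16.005 m while braking, for a total of 7.194 + 16.005 = 23.199 m.
Since a_F ≤ a_L and the follower starts braking later, the follower is never slower than the leader, so the closest approach is when both have stopped.
Minimum gap = 23.199 − 14.671 = 8.528 m.

Minimum gap ≈ 8.5 m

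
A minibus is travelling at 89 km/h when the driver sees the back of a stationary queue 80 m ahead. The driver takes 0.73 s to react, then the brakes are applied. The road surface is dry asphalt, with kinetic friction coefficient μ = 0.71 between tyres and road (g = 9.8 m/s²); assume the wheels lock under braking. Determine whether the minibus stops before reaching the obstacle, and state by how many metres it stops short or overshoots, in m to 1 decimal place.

Yes — it stops 18.0 m short of the obstacle

89 km/h ÷ 3.6 = 24.7222 m/s.
a = μg = 0.71 × 9.8 = 6.958 m/s².
Reaction distance = 24.7222 × 0.73 = 18.047 m.
Braking distance = v²/(2a) = 611.187 / 13.916 = 43.920 m.
Total stopping distance = 18.047 + 43.920 = 61.967 m, vs 80 m available — it stops with 80 − 61.967 = 18.033 m to spare.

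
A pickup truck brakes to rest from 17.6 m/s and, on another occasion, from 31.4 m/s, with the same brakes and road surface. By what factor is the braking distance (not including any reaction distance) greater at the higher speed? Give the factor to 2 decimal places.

Braking distance d = v²/(2a), so with a fixed, d ∝ v².
Factor = (31.4/17.6)² = 1.7841² = 3.1830.

Factor ≈ 3.18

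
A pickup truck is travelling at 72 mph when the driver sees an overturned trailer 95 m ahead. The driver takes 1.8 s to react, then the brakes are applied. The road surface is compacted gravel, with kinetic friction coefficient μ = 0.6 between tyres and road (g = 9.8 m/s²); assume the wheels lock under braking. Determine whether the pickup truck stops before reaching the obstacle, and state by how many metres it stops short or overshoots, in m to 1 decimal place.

72 mph × 0.44704 = 32.1869 m/s.
a = μg = 0.6 × 9.8 = 5.880 m/s².
Reaction distance = 32.1869 × 1.8 = 57.936 m.
Braking distance = v²/(2a) = 1035.997 / 11.760 = 88.095 m.
Total stopping distance = 57.936 + 88.095 = 146.031 m, vs 95 m available — it cannot stop in time and overshoots by 146.031 − 95 = 51.031 m.

No — it overshoots by 51.0 m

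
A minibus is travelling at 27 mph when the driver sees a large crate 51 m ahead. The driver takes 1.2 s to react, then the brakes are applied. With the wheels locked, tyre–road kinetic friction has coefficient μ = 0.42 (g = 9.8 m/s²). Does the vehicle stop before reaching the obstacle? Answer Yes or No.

Yes

27 mph × 0.44704 = 12.0701 m/s.
a = μg = 0.42 × 9.8 = 4.116 m/s².
Reaction distance = 12.0701 × 1.2 = 14.484 m.
Braking distance = v²/(2a) = 145.687 / 8.232 = 17.698 m.
Total stopping distance = 14.484 + 17.698 = 32.182 m, vs 51 m available — it stops with 51 − 32.182 = 18.818 m to spare.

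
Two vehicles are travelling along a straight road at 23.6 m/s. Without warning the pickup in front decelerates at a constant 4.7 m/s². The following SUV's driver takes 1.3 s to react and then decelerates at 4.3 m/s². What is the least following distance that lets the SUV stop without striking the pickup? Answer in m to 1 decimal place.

Minimum gap ≈ 36.2 m

Leader travels v²/(2a_L) = 556.960 / 9.400 = 59.251 m before stopping.
Follower covers v·t_r = 23.6000 × 1.3 = 30.680 m while reacting, then v²/(2a_F) = 556.960 / 8.600 = 64.763 m while braking, for a total of 30.680 + 64.763 = 95.443 m.
Since a_F ≤ a_L and the follower starts braking later, the follower is never slower than the leader, so the closest approach is when both have stopped.
Minimum gap = 95.443 − 59.251 = 36.192 m.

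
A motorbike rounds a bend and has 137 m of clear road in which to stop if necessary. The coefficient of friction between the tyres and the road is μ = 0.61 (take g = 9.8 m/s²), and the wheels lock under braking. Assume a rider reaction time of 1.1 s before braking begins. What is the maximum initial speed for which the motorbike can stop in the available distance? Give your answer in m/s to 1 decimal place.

a = μg = 0.61 × 9.8 = 5.978 m/s².
Stopping distance: v·t_r + v²/(2a) = 137 with t_r = 1.1 s and a = 5.978 m/s².
So v² + 13.152 v − 1637.97 = 0.
Positive root: v = −a·t_r + √((a·t_r)² + 2a·d) = −6.576 + √(43.244 + 1637.97) = 34.4266 m/s.

Maximum speed ≈ 34.4 m/s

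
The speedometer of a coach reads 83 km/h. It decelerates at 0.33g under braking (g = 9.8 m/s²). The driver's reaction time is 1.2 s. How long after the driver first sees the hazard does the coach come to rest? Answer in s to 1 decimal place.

Total time ≈ 8.3 s

83 km/h ÷ 3.6 = 23.0556 m/s.
a = 0.33 × 9.8 = 3.234 m/s².
Braking time = v/a = 23.0556 / 3.234 = 7.129 s.
Total = 1.2 + 7.129 = 8.329 s.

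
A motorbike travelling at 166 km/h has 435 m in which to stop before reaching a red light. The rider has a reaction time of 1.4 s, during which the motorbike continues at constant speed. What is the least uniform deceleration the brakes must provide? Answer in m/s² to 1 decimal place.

166 km/h ÷ 3.6 = 46.1111 m/s.
Distance covered during reaction = 46.1111 × 1.4 = 64.556 m.
Distance available for braking: 435 − 64.556 = 370.444 m.
v² = 2a·d ⇒ a = v²/(2d) = 46.1111² / (2 × 370.444) = 2126.234 / 740.888 = 2.8698 m/s².

Required deceleration ≈ 2.9 m/s²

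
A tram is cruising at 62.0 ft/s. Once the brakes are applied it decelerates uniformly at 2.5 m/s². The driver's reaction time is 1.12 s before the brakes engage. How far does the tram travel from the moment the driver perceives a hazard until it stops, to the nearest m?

62 ft/s × 0.3048 = 18.8976 m/s.
Reaction distance = v·t_r = 18.8976 × 1.12 = 21.165 m.
Braking distance = v²/(2a) = 18.8976² / (2 × 2.500) = 357.119 / 5.000 = 71.424 m.
Total = 21.165 + 71.424 = 92.589 m.

Total stopping distance ≈ 93 m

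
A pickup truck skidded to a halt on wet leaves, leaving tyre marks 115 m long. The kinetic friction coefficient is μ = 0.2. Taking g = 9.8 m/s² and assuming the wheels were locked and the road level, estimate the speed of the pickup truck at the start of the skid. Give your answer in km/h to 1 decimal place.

Deceleration a = μg = 0.2 × 9.8 = 1.960 m/s².
v = √(2a·d) = √(2 × 1.960 × 115) = √450.800 = 21.2321 m/s.
= 21.2321 × 3.6 = 76.436 km/h.

Initial speed ≈ 76.4 km/h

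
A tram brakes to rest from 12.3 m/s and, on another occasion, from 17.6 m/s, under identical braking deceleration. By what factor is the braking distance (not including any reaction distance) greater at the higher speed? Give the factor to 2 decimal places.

Braking distance d = v²/(2a), so with a fixed, d ∝ v².
Factor = (17.6/12.3)² = 1.4309² = 2.0475.

Factor ≈ 2.05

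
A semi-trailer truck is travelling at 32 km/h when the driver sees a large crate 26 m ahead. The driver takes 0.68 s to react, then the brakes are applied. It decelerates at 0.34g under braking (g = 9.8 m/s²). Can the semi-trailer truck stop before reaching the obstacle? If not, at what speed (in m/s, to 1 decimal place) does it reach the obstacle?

Yes — it stops about 8.1 m short of the obstacle, so it never reaches it

32 km/h ÷ 3.6 = 8.8889 m/s.
a = 0.34 × 9.8 = 3.332 m/s².
Reaction distance = 8.8889 × 0.68 = 6.044 m.
Braking distance = v²/(2a) = 79.013 / 6.664 = 11.857 m.
Total stopping distance = 6.044 + 11.857 = 17.901 m, vs 26 m available — it stops with 26 − 17.901 = 8.099 m to spare.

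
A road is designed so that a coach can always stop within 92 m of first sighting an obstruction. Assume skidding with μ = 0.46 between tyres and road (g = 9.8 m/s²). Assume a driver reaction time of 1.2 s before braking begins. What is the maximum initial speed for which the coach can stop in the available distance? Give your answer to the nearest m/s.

a = μg = 0.46 × 9.8 = 4.508 m/s².
Stopping distance: v·t_r + v²/(2a) = 92 with t_r = 1.2 s and a = 4.508 m/s².
So v² + 10.819 v − 829.47 = 0.
Positive root: v = −a·t_r + √((a·t_r)² + 2a·d) = −5.410 + √(29.268 + 829.47) = 23.8942 m/s.

Maximum speed ≈ 24 m/s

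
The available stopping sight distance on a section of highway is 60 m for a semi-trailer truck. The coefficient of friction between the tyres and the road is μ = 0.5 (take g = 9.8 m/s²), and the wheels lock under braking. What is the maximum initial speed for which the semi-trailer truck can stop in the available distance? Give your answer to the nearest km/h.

Maximum speed ≈ 87 km/h

a = μg = 0.5 × 9.8 = 4.900 m/s².
v²/(2a) = d ⇒ v = √(2 × 4.900 × 60) = √588.00 = 24.2487 m/s.
24.2487 m/s × 3.6 = 87.295 km/h.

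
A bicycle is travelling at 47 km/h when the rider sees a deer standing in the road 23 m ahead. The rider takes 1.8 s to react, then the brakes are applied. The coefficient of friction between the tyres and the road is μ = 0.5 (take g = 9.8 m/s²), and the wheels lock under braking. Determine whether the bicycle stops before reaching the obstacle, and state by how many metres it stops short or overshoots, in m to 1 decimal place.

No — it overshoots by 17.9 m

47 km/h ÷ 3.6 = 13.0556 m/s.
a = μg = 0.5 × 9.8 = 4.900 m/s².
Reaction distance = 13.0556 × 1.8 = 23.500 m.
Braking distance = v²/(2a) = 170.449 / 9.800 = 17.393 m.
Total stopping distance = 23.500 + 17.393 = 40.893 m, vs 23 m available — it cannot stop in time and overshoots by 40.893 − 23 = 17.893 m.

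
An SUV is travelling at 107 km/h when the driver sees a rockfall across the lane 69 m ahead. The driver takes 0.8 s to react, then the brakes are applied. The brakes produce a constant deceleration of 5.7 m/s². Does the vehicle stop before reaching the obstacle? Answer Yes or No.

No

107 km/h ÷ 3.6 = 29.7222 m/s.
Reaction distance = 29.7222 × 0.8 = 23.778 m.
Braking distance = v²/(2a) = 883.409 / 11.400 = 77.492 m.
Total stopping distance = 23.778 + 77.492 = 101.270 m, vs 69 m available — it cannot stop in time and overshoots by 101.270 − 69 = 32.270 m.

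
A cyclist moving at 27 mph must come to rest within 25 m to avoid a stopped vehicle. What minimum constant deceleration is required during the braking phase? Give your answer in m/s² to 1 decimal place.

Required deceleration ≈ 2.9 m/s²

27 mph × 0.44704 = 12.0701 m/s.
v² = 2a·d ⇒ a = v²/(2d) = 12.0701² / (2 × 25.000) = 145.687 / 50.000 = 2.9137 m/s².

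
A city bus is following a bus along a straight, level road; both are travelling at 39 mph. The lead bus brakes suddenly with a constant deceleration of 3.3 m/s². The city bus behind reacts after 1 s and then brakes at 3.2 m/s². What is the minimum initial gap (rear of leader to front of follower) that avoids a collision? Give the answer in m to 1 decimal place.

Minimum gap ≈ 18.9 m

39 mph × 0.44704 = 17.4346 m/s.
Leader travels v²/(2a_L) = 303.965 / 6.600 = 46.055 m before stopping.
Follower covers v·t_r = 17.4346 × 1 = 17.435 m while reacting, then v²/(2a_F) = 303.965 / 6.400 = 47.495 m while braking, for a total of 17.435 + 47.495 = 64.930 m.
Since a_F ≤ a_L and the follower starts braking later, the follower is never slower than the leader, so the closest approach is when both have stopped.
Minimum gap = 64.930 − 46.055 = 18.875 m.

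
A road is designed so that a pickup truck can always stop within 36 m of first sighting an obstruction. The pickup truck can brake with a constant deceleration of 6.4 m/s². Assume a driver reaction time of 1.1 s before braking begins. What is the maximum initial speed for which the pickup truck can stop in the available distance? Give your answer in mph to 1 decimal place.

Stopping distance: v·t_r + v²/(2a) = 36 with t_r = 1.1 s and a = 6.400 m/s².
So v² + 14.080 v − 460.80 = 0.
Positive root: v = −a·t_r + √((a·t_r)² + 2a·d) = −7.040 + √(49.562 + 460.80) = 15.5512 m/s.
15.5512 m/s ÷ 0.44704 = 34.787 mph.

Maximum speed ≈ 34.8 mph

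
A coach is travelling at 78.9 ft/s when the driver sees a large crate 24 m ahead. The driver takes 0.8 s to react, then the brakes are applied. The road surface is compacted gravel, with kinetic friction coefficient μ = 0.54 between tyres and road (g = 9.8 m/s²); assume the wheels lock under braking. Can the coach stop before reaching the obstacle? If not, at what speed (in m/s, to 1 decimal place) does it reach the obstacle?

78.9 ft/s × 0.3048 = 24.0487 m/s.
a = μg = 0.54 × 9.8 = 5.292 m/s².
Reaction distance = 24.0487 × 0.8 = 19.239 m.
Braking distance needed to stop: v²/(2a) = 578.340 / 10.584 = 54.643 m, so total needed = 19.239 + 54.643 = 73.882 m > 24 m — it cannot stop.
Distance remaining when braking begins: 24 − 19.239 = 4.761 m.
v² = v₀² − 2a·d = 578.340 − 2 × 5.292 × 4.761 = 527.950 m²/s².
v = √527.950 = 22.977 m/s.

No — it strikes the obstacle at 23.0 m/s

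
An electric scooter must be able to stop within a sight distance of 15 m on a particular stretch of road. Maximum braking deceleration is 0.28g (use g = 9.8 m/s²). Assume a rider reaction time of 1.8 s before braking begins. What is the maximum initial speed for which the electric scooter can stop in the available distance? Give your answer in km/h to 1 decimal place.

a = 0.28 × 9.8 = 2.744 m/s².
Stopping distance: v·t_r + v²/(2a) = 15 with t_r = 1.8 s and a = 2.744 m/s².
So v² + 9.878 v − 82.32 = 0.
Positive root: v = −a·t_r + √((a·t_r)² + 2a·d) = −4.939 + √(24.394 + 82.32) = 5.3912 m/s.
5.3912 m/s × 3.6 = 19.408 km/h.

Maximum speed ≈ 19.4 km/h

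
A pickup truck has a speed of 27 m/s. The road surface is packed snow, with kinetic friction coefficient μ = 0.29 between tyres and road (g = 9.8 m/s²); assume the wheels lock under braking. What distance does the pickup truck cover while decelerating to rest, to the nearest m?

a = μg = 0.29 × 9.8 = 2.842 m/s².
Braking distance = v²/(2a) = 27.0000² / (2 × 2.842) = 729.000 / 5.684 = 128.255 m.

Braking distance ≈ 128 m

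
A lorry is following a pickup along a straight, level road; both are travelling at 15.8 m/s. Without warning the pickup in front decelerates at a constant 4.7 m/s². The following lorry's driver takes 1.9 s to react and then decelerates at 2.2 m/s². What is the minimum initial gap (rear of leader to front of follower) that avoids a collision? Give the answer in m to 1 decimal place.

Leader travels v²/(2a_L) = 249.640 / 9.400 = 26.557 m before stopping.
Follower covers v·t_r = 15.8000 × 1.9 = 30.020 m while reacting, then v²/(2a_F) = 249.640 / 4.400 = 56.736 m while braking, for a total of 30.020 + 56.736 = 86.756 m.
Since a_F ≤ a_L and the follower starts braking later, the follower is never slower than the leader, so the closest approach is when both have stopped.
Minimum gap = 86.756 − 26.557 = 60.199 m.

Minimum gap ≈ 60.2 m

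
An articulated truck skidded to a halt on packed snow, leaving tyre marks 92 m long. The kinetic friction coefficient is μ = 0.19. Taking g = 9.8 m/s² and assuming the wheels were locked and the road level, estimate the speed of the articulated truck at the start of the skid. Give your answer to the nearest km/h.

Deceleration a = μg = 0.19 × 9.8 = 1.862 m/s².
v = √(2a·d) = √(2 × 1.862 × 92) = √342.608 = 18.5097 m/s.
= 18.5097 × 3.6 = 66.635 km/h.

Initial speed ≈ 67 km/h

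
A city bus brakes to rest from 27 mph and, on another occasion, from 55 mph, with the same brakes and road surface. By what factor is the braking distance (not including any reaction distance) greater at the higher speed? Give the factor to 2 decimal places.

Braking distance d = v²/(2a), so with a fixed, d ∝ v².
Factor = (55/27)² = 2.0370² = 4.1494.

Factor ≈ 4.15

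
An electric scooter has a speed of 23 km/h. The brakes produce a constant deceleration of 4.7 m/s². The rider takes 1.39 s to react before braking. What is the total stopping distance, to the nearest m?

23 km/h ÷ 3.6 = 6.3889 m/s.
Reaction distance = v·t_r = 6.3889 × 1.39 = 8.881 m.
Braking distance = v²/(2a) = 6.3889² / (2 × 4.700) = 40.818 / 9.400 = 4.342 m.
Total = 8.881 + 4.342 = 13.223 m.

Total stopping distance ≈ 13 m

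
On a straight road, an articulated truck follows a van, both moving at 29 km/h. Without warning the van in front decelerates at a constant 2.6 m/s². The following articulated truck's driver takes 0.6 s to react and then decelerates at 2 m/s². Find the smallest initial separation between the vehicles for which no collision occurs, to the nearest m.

Minimum gap ≈ 9 m

29 km/h ÷ 3.6 = 8.0556 m/s.
Leader travels v²/(2a_L) = 64.893 / 5.200 = 12.479 m before stopping.
Follower covers v·t_r = 8.0556 × 0.6 = 4.833 m while reacting, then v²/(2a_F) = 64.893 / 4.000 = 16.223 m while braking, for a total of 4.833 + 16.223 = 21.056 m.
Since a_F ≤ a_L and the follower starts braking later, the follower is never slower than the leader, so the closest approach is when both have stopped.
Minimum gap = 21.056 − 12.479 = 8.577 m.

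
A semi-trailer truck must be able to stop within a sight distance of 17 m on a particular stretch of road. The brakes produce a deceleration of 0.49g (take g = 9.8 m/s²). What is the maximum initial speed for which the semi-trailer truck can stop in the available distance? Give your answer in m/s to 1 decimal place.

Maximum speed ≈ 12.8 m/s

a = 0.49 × 9.8 = 4.802 m/s².
v²/(2a) = d ⇒ v = √(2 × 4.802 × 17) = √163.27 = 12.7777 m/s.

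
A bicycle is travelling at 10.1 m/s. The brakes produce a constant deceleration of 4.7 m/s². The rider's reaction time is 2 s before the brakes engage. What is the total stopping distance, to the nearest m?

Total stopping distance ≈ 31 m

Reaction distance = v·t_r = 10.1000 × 2 = 20.200 m.
Braking distance = v²/(2a) = 10.1000² / (2 × 4.700) = 102.010 / 9.400 = 10.852 m.
Total = 20.200 + 10.852 = 31.052 m.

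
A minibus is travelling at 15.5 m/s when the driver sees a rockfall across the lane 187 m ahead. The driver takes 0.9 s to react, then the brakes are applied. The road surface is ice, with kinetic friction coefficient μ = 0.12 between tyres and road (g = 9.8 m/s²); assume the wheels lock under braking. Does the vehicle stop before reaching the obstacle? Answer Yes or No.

a = μg = 0.12 × 9.8 = 1.176 m/s².
Reaction distance = 15.5000 × 0.9 = 13.950 m.
Braking distance = v²/(2a) = 240.250 / 2.352 = 102.147 m.
Total stopping distance = 13.950 + 102.147 = 116.097 m, vs 187 m available — it stops with 187 − 116.097 = 70.903 m to spare.

Yes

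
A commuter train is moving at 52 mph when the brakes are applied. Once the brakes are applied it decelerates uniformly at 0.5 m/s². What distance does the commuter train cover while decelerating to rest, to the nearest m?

52 mph × 0.44704 = 23.2461 m/s.
Braking distance = v²/(2a) = 23.2461² / (2 × 0.500) = 540.381 / 1.000 = 540.381 m.

Braking distance ≈ 540 m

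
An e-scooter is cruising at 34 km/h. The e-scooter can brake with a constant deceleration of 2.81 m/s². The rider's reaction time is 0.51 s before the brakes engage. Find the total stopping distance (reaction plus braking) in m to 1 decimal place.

Total stopping distance ≈ 20.7 m

34 km/h ÷ 3.6 = 9.4444 m/s.
Reaction distance = v·t_r = 9.4444 × 0.51 = 4.817 m.
Braking distance = v²/(2a) = 9.4444² / (2 × 2.810) = 89.197 / 5.620 = 15.871 m.
Total = 4.817 + 15.871 = 20.688 m.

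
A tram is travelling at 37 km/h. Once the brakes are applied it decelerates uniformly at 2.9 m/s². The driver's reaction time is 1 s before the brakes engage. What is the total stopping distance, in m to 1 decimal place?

37 km/h ÷ 3.6 = 10.2778 m/s.
Reaction distance = v·t_r = 10.2778 × 1 = 10.278 m.
Braking distance = v²/(2a) = 10.2778² / (2 × 2.900) = 105.633 / 5.800 = 18.213 m.
Total = 10.278 + 18.213 = 28.491 m.

Total stopping distance ≈ 28.5 m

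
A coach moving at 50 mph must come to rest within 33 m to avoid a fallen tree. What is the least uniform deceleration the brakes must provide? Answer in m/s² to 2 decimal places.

50 mph × 0.44704 = 22.3520 m/s.
v² = 2a·d ⇒ a = v²/(2d) = 22.3520² / (2 × 33.000) = 499.612 / 66.000 = 7.5699 m/s².

Required deceleration ≈ 7.57 m/s²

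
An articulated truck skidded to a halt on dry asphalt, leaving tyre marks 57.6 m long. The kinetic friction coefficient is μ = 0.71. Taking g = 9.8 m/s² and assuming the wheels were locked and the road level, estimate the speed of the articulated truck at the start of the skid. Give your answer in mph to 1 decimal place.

Initial speed ≈ 63.3 mph

Deceleration a = μg = 0.71 × 9.8 = 6.958 m/s².
v = √(2a·d) = √(2 × 6.958 × 57.6) = √801.562 = 28.3119 m/s.
= 28.3119 ÷ 0.44704 = 63.332 mph.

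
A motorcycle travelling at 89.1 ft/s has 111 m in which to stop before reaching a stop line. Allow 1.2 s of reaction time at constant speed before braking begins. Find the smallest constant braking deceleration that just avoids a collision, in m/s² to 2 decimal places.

Required deceleration ≈ 4.70 m/s²

89.1 ft/s × 0.3048 = 27.1577 m/s.
Distance covered during reaction = 27.1577 × 1.2 = 32.589 m.
Distance available for braking: 111 − 32.589 = 78.411 m.
v² = 2a·d ⇒ a = v²/(2d) = 27.1577² / (2 × 78.411) = 737.541 / 156.822 = 4.7030 m/s².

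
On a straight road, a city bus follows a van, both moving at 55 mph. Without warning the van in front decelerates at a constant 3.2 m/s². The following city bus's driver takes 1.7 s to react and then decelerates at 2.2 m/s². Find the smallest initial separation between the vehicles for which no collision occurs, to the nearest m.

Minimum gap ≈ 85 m

55 mph × 0.44704 = 24.5872 m/s.
Leader travels v²/(2a_L) = 604.530 / 6.400 = 94.458 m before stopping.
Follower covers v·t_r = 24.5872 × 1.7 = 41.798 m while reacting, then v²/(2a_F) = 604.530 / 4.400 = 137.393 m while braking, for a total of 41.798 + 137.393 = 179.191 m.
Since a_F ≤ a_L and the follower starts braking later, the follower is never slower than the leader, so the closest approach is when both have stopped.
Minimum gap = 179.191 − 94.458 = 84.733 m.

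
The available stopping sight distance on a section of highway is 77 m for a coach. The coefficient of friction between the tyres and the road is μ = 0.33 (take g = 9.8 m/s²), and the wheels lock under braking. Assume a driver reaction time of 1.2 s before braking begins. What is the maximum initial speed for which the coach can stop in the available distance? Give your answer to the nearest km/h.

a = μg = 0.33 × 9.8 = 3.234 m/s².
Stopping distance: v·t_r + v²/(2a) = 77 with t_r = 1.2 s and a = 3.234 m/s².
So v² + 7.762 v − 498.04 = 0.
Positive root: v = −a·t_r + √((a·t_r)² + 2a·d) = −3.881 + √(15.062 + 498.04) = 18.7708 m/s.
18.7708 m/s × 3.6 = 67.575 km/h.

Maximum speed ≈ 68 km/h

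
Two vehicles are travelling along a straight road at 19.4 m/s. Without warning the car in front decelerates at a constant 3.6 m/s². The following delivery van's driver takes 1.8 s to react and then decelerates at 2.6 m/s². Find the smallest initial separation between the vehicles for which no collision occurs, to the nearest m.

Leader travels v²/(2a_L) = 376.360 / 7.200 = 52.272 m before stopping.
Follower covers v·t_r = 19.4000 × 1.8 = 34.920 m while reacting, then v²/(2a_F) = 376.360 / 5.200 = 72.377 m while braking, for a total of 34.920 + 72.377 = 107.297 m.
Since a_F ≤ a_L and the follower starts braking later, the follower is never slower than the leader, so the closest approach is when both have stopped.
Minimum gap = 107.297 − 52.272 = 55.025 m.

Minimum gap ≈ 55 m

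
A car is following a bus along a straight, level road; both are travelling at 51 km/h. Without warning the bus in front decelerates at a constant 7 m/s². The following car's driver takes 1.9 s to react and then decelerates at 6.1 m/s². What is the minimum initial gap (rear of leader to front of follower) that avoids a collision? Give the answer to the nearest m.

Minimum gap ≈ 29 m

51 km/h ÷ 3.6 = 14.1667 m/s.
Leader travels v²/(2a_L) = 200.695 / 14.000 = 14.335 m before stopping.
Follower covers v·t_r = 14.1667 × 1.9 = 26.917 m while reacting, then v²/(2a_F) = 200.695 / 12.200 = 16.450 m while braking, for a total of 26.917 + 16.450 = 43.367 m.
Since a_F ≤ a_L and the follower starts braking later, the follower is never slower than the leader, so the closest approach is when both have stopped.
Minimum gap = 43.367 − 14.335 = 29.032 m.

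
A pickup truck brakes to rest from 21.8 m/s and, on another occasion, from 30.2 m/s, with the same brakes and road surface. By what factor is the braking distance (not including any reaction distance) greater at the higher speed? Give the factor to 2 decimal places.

Factor ≈ 1.92

Braking distance d = v²/(2a), so with a fixed, d ∝ v².
Factor = (30.2/21.8)² = 1.3853² = 1.9191.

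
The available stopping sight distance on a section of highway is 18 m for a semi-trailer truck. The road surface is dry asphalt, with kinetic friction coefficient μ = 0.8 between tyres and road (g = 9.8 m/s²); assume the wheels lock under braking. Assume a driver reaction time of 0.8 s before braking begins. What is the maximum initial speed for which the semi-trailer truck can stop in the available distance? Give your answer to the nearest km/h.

a = μg = 0.8 × 9.8 = 7.840 m/s².
Stopping distance: v·t_r + v²/(2a) = 18 with t_r = 0.8 s and a = 7.840 m/s².
So v² + 12.544 v − 282.24 = 0.
Positive root: v = −a·t_r + √((a·t_r)² + 2a·d) = −6.272 + √(39.338 + 282.24) = 11.6606 m/s.
11.6606 m/s × 3.6 = 41.978 km/h.

Maximum speed ≈ 42 km/h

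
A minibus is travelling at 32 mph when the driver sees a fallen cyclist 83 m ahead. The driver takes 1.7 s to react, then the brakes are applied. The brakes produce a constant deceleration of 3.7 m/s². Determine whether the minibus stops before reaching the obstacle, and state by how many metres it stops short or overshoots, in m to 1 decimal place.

Yes — it stops 31.0 m short of the obstacle

32 mph × 0.44704 = 14.3053 m/s.
Reaction distance = 14.3053 × 1.7 = 24.319 m.
Braking distance = v²/(2a) = 204.642 / 7.400 = 27.654 m.
Total stopping distance = 24.319 + 27.654 = 51.973 m, vs 83 m available — it stops with 83 − 51.973 = 31.027 m to spare.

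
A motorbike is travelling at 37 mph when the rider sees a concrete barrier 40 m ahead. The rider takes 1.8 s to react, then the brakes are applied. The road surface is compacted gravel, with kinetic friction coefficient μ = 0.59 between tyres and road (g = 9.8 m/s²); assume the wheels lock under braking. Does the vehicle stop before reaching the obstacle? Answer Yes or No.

No

37 mph × 0.44704 = 16.5405 m/s.
a = μg = 0.59 × 9.8 = 5.782 m/s².
Reaction distance = 16.5405 × 1.8 = 29.773 m.
Braking distance = v²/(2a) = 273.588 / 11.564 = 23.659 m.
Total stopping distance = 29.773 + 23.659 = 53.432 m, vs 40 m available — it cannot stop in time and overshoots by 53.432 − 40 = 13.432 m.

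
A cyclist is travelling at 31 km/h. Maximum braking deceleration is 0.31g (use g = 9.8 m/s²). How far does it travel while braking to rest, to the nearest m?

31 km/h ÷ 3.6 = 8.6111 m/s.
a = 0.31 × 9.8 = 3.038 m/s².
Braking distance = v²/(2a) = 8.6111² / (2 × 3.038) = 74.151 / 6.076 = 12.204 m.

Braking distance ≈ 12 m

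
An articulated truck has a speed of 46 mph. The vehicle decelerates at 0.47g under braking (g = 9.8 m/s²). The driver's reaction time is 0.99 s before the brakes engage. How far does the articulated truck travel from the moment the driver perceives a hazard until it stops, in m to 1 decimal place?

Total stopping distance ≈ 66.3 m

46 mph × 0.44704 = 20.5638 m/s.
a = 0.47 × 9.8 = 4.606 m/s².
Reaction distance = v·t_r = 20.5638 × 0.99 = 20.358 m.
Braking distance = v²/(2a) = 20.5638² / (2 × 4.606) = 422.870 / 9.212 = 45.904 m.
Total = 20.358 + 45.904 = 66.262 m.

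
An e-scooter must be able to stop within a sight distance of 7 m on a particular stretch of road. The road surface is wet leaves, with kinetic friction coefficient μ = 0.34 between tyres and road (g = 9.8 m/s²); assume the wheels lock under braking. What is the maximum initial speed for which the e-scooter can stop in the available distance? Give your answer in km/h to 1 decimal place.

Maximum speed ≈ 24.6 km/h

a = μg = 0.34 × 9.8 = 3.332 m/s².
v²/(2a) = d ⇒ v = √(2 × 3.332 × 7) = √46.65 = 6.8301 m/s.
6.8301 m/s × 3.6 = 24.588 km/h.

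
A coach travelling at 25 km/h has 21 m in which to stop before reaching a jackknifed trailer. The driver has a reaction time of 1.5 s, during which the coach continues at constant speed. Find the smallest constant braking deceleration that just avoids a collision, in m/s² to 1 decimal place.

25 km/h ÷ 3.6 = 6.9444 m/s.
Distance covered during reaction = 6.9444 × 1.5 = 10.417 m.
Distance available for braking: 21 − 10.417 = 10.583 m.
v² = 2a·d ⇒ a = v²/(2d) = 6.9444² / (2 × 10.583) = 48.225 / 21.166 = 2.2784 m/s².

Required deceleration ≈ 2.3 m/s²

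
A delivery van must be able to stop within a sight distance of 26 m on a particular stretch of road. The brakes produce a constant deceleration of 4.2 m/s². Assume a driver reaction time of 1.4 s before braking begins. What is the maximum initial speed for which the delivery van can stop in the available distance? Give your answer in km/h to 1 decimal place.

Stopping distance: v·t_r + v²/(2a) = 26 with t_r = 1.4 s and a = 4.200 m/s².
So v² + 11.760 v − 218.40 = 0.
Positive root: v = −a·t_r + √((a·t_r)² + 2a·d) = −5.880 + √(34.574 + 218.40) = 10.0252 m/s.
10.0252 m/s × 3.6 = 36.091 km/h.

Maximum speed ≈ 36.1 km/h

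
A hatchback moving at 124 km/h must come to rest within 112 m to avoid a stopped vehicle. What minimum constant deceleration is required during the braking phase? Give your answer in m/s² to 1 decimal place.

Required deceleration ≈ 5.3 m/s²

124 km/h ÷ 3.6 = 34.4444 m/s.
v² = 2a·d ⇒ a = v²/(2d) = 34.4444² / (2 × 112.000) = 1186.417 / 224.000 = 5.2965 m/s².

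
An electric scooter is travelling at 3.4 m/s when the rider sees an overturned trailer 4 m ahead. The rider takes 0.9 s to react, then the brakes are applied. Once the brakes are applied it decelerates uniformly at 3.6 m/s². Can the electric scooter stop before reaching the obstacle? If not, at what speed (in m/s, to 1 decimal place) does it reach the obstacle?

Reaction distance = 3.4000 × 0.9 = 3.060 m.
Braking distance needed to stop: v²/(2a) = 11.560 / 7.200 = 1.606 m, so total needed = 3.060 + 1.606 = 4.666 m > 4 m — it cannot stop.
Distance remaining when braking begins: 4 − 3.060 = 0.940 m.
v² = v₀² − 2a·d = 11.560 − 2 × 3.600 × 0.940 = 4.792 m²/s².
v = √4.792 = 2.189 m/s.

No — it strikes the obstacle at 2.2 m/s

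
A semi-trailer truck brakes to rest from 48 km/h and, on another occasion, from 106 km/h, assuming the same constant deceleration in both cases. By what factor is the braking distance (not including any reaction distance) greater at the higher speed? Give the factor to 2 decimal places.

Factor ≈ 4.88

Braking distance d = v²/(2a), so with a fixed, d ∝ v².
Factor = (106/48)² = 2.2083² = 4.8766.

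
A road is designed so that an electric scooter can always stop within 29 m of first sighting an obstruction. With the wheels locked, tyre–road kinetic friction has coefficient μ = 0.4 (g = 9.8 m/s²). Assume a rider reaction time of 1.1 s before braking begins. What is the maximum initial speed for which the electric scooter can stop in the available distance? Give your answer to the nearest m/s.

a = μg = 0.4 × 9.8 = 3.920 m/s².
Stopping distance: v·t_r + v²/(2a) = 29 with t_r = 1.1 s and a = 3.920 m/s².
So v² + 8.624 v − 227.36 = 0.
Positive root: v = −a·t_r + √((a·t_r)² + 2a·d) = −4.312 + √(18.593 + 227.36) = 11.3709 m/s.

Maximum speed ≈ 11 m/s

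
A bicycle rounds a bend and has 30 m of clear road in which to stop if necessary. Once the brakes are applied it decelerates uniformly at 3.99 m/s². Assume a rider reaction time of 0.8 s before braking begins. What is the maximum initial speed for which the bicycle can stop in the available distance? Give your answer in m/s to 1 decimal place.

Maximum speed ≈ 12.6 m/s

Stopping distance: v·t_r + v²/(2a) = 30 with t_r = 0.8 s and a = 3.990 m/s².
So v² + 6.384 v − 239.40 = 0.
Positive root: v = −a·t_r + √((a·t_r)² + 2a·d) = −3.192 + √(10.189 + 239.40) = 12.6064 m/s.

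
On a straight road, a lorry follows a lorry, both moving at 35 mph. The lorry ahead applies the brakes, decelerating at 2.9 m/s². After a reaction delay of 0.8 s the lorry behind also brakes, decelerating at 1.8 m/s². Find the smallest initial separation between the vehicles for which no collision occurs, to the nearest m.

35 mph × 0.44704 = 15.6464 m/s.
Leader travels v²/(2a_L) = 244.810 / 5.800 = 42.209 m before stopping.
Follower covers v·t_r = 15.6464 × 0.8 = 12.517 m while reacting, then v²/(2a_F) = 244.810 / 3.600 = 68.003 m while braking, for a total of 12.517 + 68.003 = 80.520 m.
Since a_F ≤ a_L and the follower starts braking later, the follower is never slower than the leader, so the closest approach is when both have stopped.
Minimum gap = 80.520 − 42.209 = 38.311 m.

Minimum gap ≈ 38 m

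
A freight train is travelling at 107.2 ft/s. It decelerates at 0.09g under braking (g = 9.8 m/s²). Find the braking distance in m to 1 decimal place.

Braking distance ≈ 605.2 m

107.2 ft/s × 0.3048 = 32.6746 m/s.
a = 0.09 × 9.8 = 0.882 m/s².
Braking distance = v²/(2a) = 32.6746² / (2 × 0.882) = 1067.629 / 1.764 = 605.232 m.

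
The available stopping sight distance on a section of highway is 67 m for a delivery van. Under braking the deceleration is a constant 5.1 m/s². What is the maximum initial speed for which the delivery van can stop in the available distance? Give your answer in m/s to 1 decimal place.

Maximum speed ≈ 26.1 m/s

v²/(2a) = d ⇒ v = √(2 × 5.100 × 67) = √683.40 = 26.1419 m/s.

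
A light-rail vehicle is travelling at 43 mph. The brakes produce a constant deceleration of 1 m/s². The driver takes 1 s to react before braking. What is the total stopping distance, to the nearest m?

43 mph × 0.44704 = 19.2227 m/s.
Reaction distance = v·t_r = 19.2227 × 1 = 19.223 m.
Braking distance = v²/(2a) = 19.2227² / (2 × 1.000) = 369.512 / 2.000 = 184.756 m.
Total = 19.223 + 184.756 = 203.979 m.

Total stopping distance ≈ 204 m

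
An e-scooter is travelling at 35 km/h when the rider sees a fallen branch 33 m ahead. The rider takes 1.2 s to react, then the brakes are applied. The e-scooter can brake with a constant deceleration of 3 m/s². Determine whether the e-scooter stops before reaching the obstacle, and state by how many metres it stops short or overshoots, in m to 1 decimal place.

Yes — it stops 5.6 m short of the obstacle

35 km/h ÷ 3.6 = 9.7222 m/s.
Reaction distance = 9.7222 × 1.2 = 11.667 m.
Braking distance = v²/(2a) = 94.521 / 6.000 = 15.754 m.
Total stopping distance = 11.667 + 15.754 = 27.421 m, vs 33 m available — it stops with 33 − 27.421 = 5.579 m to spare.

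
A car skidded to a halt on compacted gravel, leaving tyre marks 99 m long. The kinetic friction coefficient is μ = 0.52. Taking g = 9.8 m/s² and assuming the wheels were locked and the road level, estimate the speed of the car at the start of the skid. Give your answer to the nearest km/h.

Deceleration a = μg = 0.52 × 9.8 = 5.096 m/s².
v = √(2a·d) = √(2 × 5.096 × 99) = √1009.008 = 31.7649 m/s.
= 31.7649 × 3.6 = 114.354 km/h.

Initial speed ≈ 114 km/h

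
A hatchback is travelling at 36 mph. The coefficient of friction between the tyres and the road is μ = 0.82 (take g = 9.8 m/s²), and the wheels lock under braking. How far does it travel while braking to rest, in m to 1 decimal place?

Braking distance ≈ 16.1 m

36 mph × 0.44704 = 16.0934 m/s.
a = μg = 0.82 × 9.8 = 8.036 m/s².
Braking distance = v²/(2a) = 16.0934² / (2 × 8.036) = 258.998 / 16.072 = 16.115 m.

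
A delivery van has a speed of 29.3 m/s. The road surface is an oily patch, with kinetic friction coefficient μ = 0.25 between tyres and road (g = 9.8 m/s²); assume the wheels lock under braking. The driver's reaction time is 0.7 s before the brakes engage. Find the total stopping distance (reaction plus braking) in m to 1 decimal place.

a = μg = 0.25 × 9.8 = 2.450 m/s².
Reaction distance = v·t_r = 29.3000 × 0.7 = 20.510 m.
Braking distance = v²/(2a) = 29.3000² / (2 × 2.450) = 858.490 / 4.900 = 175.202 m.
Total = 20.510 + 175.202 = 195.712 m.

Total stopping distance ≈ 195.7 m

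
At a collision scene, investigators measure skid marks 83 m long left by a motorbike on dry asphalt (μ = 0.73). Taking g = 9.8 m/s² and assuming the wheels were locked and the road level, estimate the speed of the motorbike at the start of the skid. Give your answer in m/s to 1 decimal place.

Deceleration a = μg = 0.73 × 9.8 = 7.154 m/s².
v = √(2a·d) = √(2 × 7.154 × 83) = √1187.564 = 34.4611 m/s.

Initial speed ≈ 34.5 m/s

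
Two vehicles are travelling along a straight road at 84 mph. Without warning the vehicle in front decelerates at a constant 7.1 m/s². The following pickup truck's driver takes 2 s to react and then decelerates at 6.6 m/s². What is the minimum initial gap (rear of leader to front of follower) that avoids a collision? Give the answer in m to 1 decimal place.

Minimum gap ≈ 82.6 m

84 mph × 0.44704 = 37.5514 m/s.
Leader travels v²/(2a_L) = 1410.108 / 14.200 = 99.303 m before stopping.
Follower covers v·t_r = 37.5514 × 2 = 75.103 m while reacting, then v²/(2a_F) = 1410.108 / 13.200 = 106.826 m while braking, for a total of 75.103 + 106.826 = 181.929 m.
Since a_F ≤ a_L and the follower starts braking later, the follower is never slower than the leader, so the closest approach is when both have stopped.
Minimum gap = 181.929 − 99.303 = 82.626 m.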